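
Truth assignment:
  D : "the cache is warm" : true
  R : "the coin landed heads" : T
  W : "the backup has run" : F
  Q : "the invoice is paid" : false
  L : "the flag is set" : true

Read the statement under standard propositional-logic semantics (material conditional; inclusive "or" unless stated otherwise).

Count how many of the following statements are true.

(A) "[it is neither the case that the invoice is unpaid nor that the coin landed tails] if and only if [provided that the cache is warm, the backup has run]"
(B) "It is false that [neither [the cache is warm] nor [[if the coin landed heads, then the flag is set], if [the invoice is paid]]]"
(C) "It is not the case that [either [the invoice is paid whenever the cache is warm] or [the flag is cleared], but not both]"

3

(A): Formalization: (¬Q ↓ ¬R) ↔ (D → W)

¬Q = ¬F = T
¬R = ¬T = F
¬Q ↓ ¬R = T ↓ F = F
D → W = T → F = F
(¬Q ↓ ¬R) ↔ (D → W) = F ↔ F = T
Thus (A) is true.

(B): Formalization: ¬(D ↓ (Q → (R → L)))

R → L = T → T = T
Q → (R → L) = F → T = T
D ↓ (Q → (R → L)) = T ↓ T = F
¬(D ↓ (Q → (R → L))) = ¬F = T
So (B) is true.

(C): In symbols: ¬((D → Q) ⊕ ¬L)

D → Q = T → F = F
¬L = ¬T = F
(D → Q) ⊕ ¬L = F ⊕ F = F
¬((D → Q) ⊕ ¬L) = ¬F = T
Hence (C) is true.

3 of the 3 statements are true ((A), (B), (C)).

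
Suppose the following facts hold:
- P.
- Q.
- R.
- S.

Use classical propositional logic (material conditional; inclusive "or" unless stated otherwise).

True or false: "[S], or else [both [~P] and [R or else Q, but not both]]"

In symbols: S | (~P & (R xor Q))

~P = ~T = F
R xor Q = T xor T = F
~P & (R xor Q) = F & F = F
S | (~P & (R xor Q)) = T | F = T

The statement is true.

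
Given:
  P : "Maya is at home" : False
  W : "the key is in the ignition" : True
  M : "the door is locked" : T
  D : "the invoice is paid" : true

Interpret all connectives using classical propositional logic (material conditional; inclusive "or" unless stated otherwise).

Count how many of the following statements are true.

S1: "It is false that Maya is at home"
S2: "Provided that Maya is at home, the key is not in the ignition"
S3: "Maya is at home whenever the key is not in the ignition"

S1: This is ¬P.

¬P = ¬F = T
So S1 is true.

S2: This is P → ¬W.

¬W = ¬T = F
P → ¬W = F → F = T
Thus S2 is true.

S3: In symbols: ¬W → P

¬W = ¬T = F
¬W → P = F → F = T
Thus S3 is true.

Count: 3.

3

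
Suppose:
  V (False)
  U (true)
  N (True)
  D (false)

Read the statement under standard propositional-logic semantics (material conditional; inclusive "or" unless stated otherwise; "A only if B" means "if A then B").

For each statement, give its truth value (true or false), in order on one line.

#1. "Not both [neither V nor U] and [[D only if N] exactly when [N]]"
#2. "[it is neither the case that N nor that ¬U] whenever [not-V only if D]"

#1 True; #2 True

#1: Formalization: (V ↓ U) ↑ ((D → N) ↔ N)

V ↓ U = F ↓ T = F
D → N = F → T = T
(D → N) ↔ N = T ↔ T = T
(V ↓ U) ↑ ((D → N) ↔ N) = F ↑ T = T
So #1 is true.

#2: Formalization: (¬V → D) → (N ↓ ¬U)

¬V = ¬F = T
¬V → D = T → F = F
¬U = ¬T = F
N ↓ ¬U = T ↓ F = F
(¬V → D) → (N ↓ ¬U) = F → F = T
Thus #2 is true.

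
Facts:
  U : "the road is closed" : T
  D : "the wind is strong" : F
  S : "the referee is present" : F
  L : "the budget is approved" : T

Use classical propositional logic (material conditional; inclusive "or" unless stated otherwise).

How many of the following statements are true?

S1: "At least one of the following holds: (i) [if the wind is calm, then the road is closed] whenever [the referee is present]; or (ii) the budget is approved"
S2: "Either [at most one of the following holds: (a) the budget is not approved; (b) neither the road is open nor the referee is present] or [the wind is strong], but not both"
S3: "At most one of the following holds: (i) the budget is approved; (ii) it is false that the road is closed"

3

S1: This is (S -> (not D -> U)) or L.

not D = not False = True
not D -> U = True -> True = True
S -> (not D -> U) = False -> True = True
(S -> (not D -> U)) or L = True or True = True
Hence S1 is true.

S2: In symbols: (not L nand (not U nor S)) xor D

not L = not True = False
not U = not True = False
not U nor S = False nor False = True
not L nand (not U nor S) = False nand True = True
(not L nand (not U nor S)) xor D = True xor False = True
Hence S2 is true.

S3: Formalization: L nand not U

not U = not True = False
L nand not U = True nand False = True
So S3 is true.

3 of the 3 statements are true.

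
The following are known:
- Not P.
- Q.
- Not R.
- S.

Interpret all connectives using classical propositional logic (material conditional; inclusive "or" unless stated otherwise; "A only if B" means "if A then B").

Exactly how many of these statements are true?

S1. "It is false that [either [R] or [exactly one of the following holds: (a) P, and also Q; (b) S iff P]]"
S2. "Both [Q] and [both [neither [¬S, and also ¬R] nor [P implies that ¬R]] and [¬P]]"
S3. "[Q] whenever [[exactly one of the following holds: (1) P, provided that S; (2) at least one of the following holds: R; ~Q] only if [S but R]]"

2

S1: This is ~(R | ((P & Q) xor (S <-> P))).

P & Q = F & T = F
S <-> P = T <-> F = F
(P & Q) xor (S <-> P) = F xor F = F
R | ((P & Q) xor (S <-> P)) = F | F = F
~(R | ((P & Q) xor (S <-> P))) = ~F = T
Hence S1 is true.

S2: Formalization: Q & (((~S & ~R) nor (P -> ~R)) & ~P)

~S = ~T = F
~R = ~F = T
~S & ~R = F & T = F
~R = ~F = T
P -> ~R = F -> T = T
(~S & ~R) nor (P -> ~R) = F nor T = F
~P = ~F = T
((~S & ~R) nor (P -> ~R)) & ~P = F & T = F
Q & (((~S & ~R) nor (P -> ~R)) & ~P) = T & F = F
So S2 is false.

S3: This is (((S -> P) xor (R | ~Q)) -> (S & R)) -> Q.

S -> P = T -> F = F
~Q = ~T = F
R | ~Q = F | F = F
(S -> P) xor (R | ~Q) = F xor F = F
S & R = T & F = F
((S -> P) xor (R | ~Q)) -> (S & R) = F -> F = T
(((S -> P) xor (R | ~Q)) -> (S & R)) -> Q = T -> T = T
Thus S3 is true.

Count: 2.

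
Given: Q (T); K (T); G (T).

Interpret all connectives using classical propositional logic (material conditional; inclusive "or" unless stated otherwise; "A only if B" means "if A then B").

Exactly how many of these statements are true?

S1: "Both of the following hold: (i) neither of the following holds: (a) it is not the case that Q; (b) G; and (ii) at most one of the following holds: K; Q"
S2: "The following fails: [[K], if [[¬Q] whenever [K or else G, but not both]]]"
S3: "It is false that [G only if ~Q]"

1

S1: Parsed as (¬Q ↓ G) ∧ (K ↑ Q)

¬Q = ¬T = F
¬Q ↓ G = F ↓ T = F
K ↑ Q = T ↑ T = F
(¬Q ↓ G) ∧ (K ↑ Q) = F ∧ F = F
Hence S1 is false.

S2: Formalization: ¬(((K ⊕ G) → ¬Q) → K)

K ⊕ G = T ⊕ T = F
¬Q = ¬T = F
(K ⊕ G) → ¬Q = F → F = T
((K ⊕ G) → ¬Q) → K = T → T = T
¬(((K ⊕ G) → ¬Q) → K) = ¬T = F
Hence S2 is false.

S3: Formalization: ¬(G → ¬Q)

¬Q = ¬T = F
G → ¬Q = T → F = F
¬(G → ¬Q) = ¬F = T
Thus S3 is true.

1 of the 3 statements is true.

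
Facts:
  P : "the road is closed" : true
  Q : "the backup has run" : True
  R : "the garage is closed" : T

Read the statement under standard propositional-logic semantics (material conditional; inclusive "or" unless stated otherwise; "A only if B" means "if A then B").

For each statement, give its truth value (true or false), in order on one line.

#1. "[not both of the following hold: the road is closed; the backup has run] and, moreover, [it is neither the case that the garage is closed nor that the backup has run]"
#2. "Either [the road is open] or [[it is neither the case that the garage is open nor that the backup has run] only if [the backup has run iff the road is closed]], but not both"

#1: Formalization: (P ↑ Q) ∧ (R ↓ Q)

P ↑ Q = T ↑ T = F
R ↓ Q = T ↓ T = F
(P ↑ Q) ∧ (R ↓ Q) = F ∧ F = F
So #1 is false.

#2: Parsed as ¬P ⊕ ((¬R ↓ Q) → (Q ↔ P))

¬P = ¬T = F
¬R = ¬T = F
¬R ↓ Q = F ↓ T = F
Q ↔ P = T ↔ T = T
(¬R ↓ Q) → (Q ↔ P) = F → T = T
¬P ⊕ ((¬R ↓ Q) → (Q ↔ P)) = F ⊕ T = T
Hence #2 is true.

#1 false, #2 true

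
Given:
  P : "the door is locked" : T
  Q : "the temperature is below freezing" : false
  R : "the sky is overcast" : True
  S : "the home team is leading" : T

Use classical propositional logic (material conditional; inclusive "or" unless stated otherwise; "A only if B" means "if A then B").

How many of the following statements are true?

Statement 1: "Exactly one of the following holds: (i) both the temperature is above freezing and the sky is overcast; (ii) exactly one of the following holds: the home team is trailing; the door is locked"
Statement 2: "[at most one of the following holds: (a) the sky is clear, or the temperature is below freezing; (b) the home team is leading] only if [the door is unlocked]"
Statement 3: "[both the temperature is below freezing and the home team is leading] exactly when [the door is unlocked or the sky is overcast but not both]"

Statement 1: Parsed as (~Q & R) xor (~S xor P)

~Q = ~F = T
~Q & R = T & T = T
~S = ~T = F
~S xor P = F xor T = T
(~Q & R) xor (~S xor P) = T xor T = F
So Statement 1 is false.

Statement 2: In symbols: ((~R | Q) nand S) -> ~P

~R = ~T = F
~R | Q = F | F = F
(~R | Q) nand S = F nand T = T
~P = ~T = F
((~R | Q) nand S) -> ~P = T -> F = F
Hence Statement 2 is false.

Statement 3: In symbols: (Q & S) <-> (~P xor R)

Q & S = F & T = F
~P = ~T = F
~P xor R = F xor T = T
(Q & S) <-> (~P xor R) = F <-> T = F
So Statement 3 is false.

0 of the 3 statements are true (none).

0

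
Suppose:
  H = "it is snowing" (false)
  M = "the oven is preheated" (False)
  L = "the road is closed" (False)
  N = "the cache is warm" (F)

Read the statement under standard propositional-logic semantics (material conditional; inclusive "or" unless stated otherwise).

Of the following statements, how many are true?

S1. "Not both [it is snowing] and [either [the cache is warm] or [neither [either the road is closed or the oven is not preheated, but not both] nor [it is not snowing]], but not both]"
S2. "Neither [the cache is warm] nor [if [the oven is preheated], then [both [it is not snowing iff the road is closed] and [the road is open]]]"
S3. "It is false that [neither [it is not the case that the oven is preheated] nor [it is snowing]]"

S1: In symbols: H nand (N xor ((L xor ~M) nor ~H))

~M = ~F = T
L xor ~M = F xor T = T
~H = ~F = T
(L xor ~M) nor ~H = T nor T = F
N xor ((L xor ~M) nor ~H) = F xor F = F
H nand (N xor ((L xor ~M) nor ~H)) = F nand F = T
Hence S1 is true.

S2: In symbols: N nor (M -> ((~H <-> L) & ~L))

~H = ~F = T
~H <-> L = T <-> F = F
~L = ~F = T
(~H <-> L) & ~L = F & T = F
M -> ((~H <-> L) & ~L) = F -> F = T
N nor (M -> ((~H <-> L) & ~L)) = F nor T = F
Hence S2 is false.

S3: In symbols: ~(~M nor H)

~M = ~F = T
~M nor H = T nor F = F
~(~M nor H) = ~F = T
Hence S3 is true.

Count: 2.

2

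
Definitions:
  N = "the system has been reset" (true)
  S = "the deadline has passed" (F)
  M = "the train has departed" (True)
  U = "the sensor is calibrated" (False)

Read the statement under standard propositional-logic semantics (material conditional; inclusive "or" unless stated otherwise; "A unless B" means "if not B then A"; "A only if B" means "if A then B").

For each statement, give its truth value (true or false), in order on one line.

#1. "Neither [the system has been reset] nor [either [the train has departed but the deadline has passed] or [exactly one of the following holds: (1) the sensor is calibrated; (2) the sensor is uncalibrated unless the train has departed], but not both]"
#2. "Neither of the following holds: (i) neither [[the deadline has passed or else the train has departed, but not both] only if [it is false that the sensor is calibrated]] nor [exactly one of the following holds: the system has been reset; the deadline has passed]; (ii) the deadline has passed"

#1 F / #2 T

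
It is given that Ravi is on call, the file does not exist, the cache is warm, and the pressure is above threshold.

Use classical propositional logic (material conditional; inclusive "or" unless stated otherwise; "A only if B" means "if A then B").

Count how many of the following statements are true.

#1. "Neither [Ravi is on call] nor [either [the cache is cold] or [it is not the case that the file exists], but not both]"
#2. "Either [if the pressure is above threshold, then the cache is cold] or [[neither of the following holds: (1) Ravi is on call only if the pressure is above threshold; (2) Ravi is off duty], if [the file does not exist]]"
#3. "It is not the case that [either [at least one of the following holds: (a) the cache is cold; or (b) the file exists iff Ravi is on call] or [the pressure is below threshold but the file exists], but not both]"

1

Let M = "Ravi is on call" (T), G = "the cache is warm" (T), V = "the file exists" (F), K = "the pressure is above threshold" (T).

#1: Parsed as M nor (~G xor ~V)

~G = ~T = F
~V = ~F = T
~G xor ~V = F xor T = T
M nor (~G xor ~V) = T nor T = F
So #1 is false.

#2: Parsed as (K -> ~G) | (~V -> ((M -> K) nor ~M))

~G = ~T = F
K -> ~G = T -> F = F
~V = ~F = T
M -> K = T -> T = T
~M = ~T = F
(M -> K) nor ~M = T nor F = F
~V -> ((M -> K) nor ~M) = T -> F = F
(K -> ~G) | (~V -> ((M -> K) nor ~M)) = F | F = F
So #2 is false.

#3: In symbols: ~((~G | (V <-> M)) xor (~K & V))

~G = ~T = F
V <-> M = F <-> T = F
~G | (V <-> M) = F | F = F
~K = ~T = F
~K & V = F & F = F
(~G | (V <-> M)) xor (~K & V) = F xor F = F
~((~G | (V <-> M)) xor (~K & V)) = ~F = T
Thus #3 is true.

True statements: 1 (#3).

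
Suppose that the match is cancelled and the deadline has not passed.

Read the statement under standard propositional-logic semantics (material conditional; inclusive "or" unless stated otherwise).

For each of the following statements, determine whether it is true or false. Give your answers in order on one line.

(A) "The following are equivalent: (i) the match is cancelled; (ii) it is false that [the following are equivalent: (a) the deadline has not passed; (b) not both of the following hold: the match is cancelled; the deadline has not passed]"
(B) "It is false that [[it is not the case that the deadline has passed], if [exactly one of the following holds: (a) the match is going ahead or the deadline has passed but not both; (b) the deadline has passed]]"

Let W = "the match is cancelled" (True), D = "the deadline has passed" (False).

(A): In symbols: W iff not (not D iff (W nand not D))

not D = not False = True
not D = not False = True
W nand not D = True nand True = False
not D iff (W nand not D) = True iff False = False
not (not D iff (W nand not D)) = not False = True
W iff not (not D iff (W nand not D)) = True iff True = True
Thus (A) is true.

(B): This is not (((not W xor D) xor D) -> not D).

not W = not True = False
not W xor D = False xor False = False
(not W xor D) xor D = False xor False = False
not D = not False = True
((not W xor D) xor D) -> not D = False -> True = True
not (((not W xor D) xor D) -> not D) = not True = False
Hence (B) is false.

(A) T; (B) F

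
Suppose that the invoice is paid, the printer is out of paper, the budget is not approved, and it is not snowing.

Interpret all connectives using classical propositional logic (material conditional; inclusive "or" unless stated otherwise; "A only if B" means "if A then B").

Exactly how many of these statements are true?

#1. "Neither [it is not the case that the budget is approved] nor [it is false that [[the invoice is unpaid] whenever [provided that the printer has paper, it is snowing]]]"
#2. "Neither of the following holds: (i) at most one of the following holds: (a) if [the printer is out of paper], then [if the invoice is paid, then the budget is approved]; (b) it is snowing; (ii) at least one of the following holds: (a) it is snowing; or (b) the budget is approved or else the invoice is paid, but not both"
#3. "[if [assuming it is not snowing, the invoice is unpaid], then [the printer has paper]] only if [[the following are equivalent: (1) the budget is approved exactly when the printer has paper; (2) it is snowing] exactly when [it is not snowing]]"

0

Let R = "the budget is approved" (False), P = "the printer has paper" (False), M = "it is snowing" (False), V = "the invoice is paid" (True).

#1: Parsed as not R nor not ((P -> M) -> not V)

not R = not False = True
P -> M = False -> False = True
not V = not True = False
(P -> M) -> not V = True -> False = False
not ((P -> M) -> not V) = not False = True
not R nor not ((P -> M) -> not V) = True nor True = False
So #1 is false.

#2: This is ((not P -> (V -> R)) nand M) nor (M or (R xor V)).

not P = not False = True
V -> R = True -> False = False
not P -> (V -> R) = True -> False = False
(not P -> (V -> R)) nand M = False nand False = True
R xor V = False xor True = True
M or (R xor V) = False or True = True
((not P -> (V -> R)) nand M) nor (M or (R xor V)) = True nor True = False
Hence #2 is false.

#3: Parsed as ((not M -> not V) -> P) -> (((R iff P) iff M) iff not M)

not M = not False = True
not V = not True = False
not M -> not V = True -> False = False
(not M -> not V) -> P = False -> False = True
R iff P = False iff False = True
(R iff P) iff M = True iff False = False
not M = not False = True
((R iff P) iff M) iff not M = False iff True = False
((not M -> not V) -> P) -> (((R iff P) iff M) iff not M) = True -> False = False
Thus #3 is false.

True statements: 0 (none).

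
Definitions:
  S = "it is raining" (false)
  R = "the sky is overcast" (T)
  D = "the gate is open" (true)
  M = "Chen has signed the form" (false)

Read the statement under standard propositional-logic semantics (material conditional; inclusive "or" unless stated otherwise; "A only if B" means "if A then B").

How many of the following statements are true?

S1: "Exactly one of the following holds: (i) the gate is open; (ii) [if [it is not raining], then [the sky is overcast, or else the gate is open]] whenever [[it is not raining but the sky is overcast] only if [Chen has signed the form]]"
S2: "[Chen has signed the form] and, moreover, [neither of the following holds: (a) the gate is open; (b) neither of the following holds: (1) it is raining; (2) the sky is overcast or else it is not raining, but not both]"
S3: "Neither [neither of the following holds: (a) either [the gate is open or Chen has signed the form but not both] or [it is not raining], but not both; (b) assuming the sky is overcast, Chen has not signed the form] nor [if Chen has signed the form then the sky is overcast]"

S1: In symbols: D xor (((not S and R) -> M) -> (not S -> (R or D)))

not S = not False = True
not S and R = True and True = True
(not S and R) -> M = True -> False = False
not S = not False = True
R or D = True or True = True
not S -> (R or D) = True -> True = True
((not S and R) -> M) -> (not S -> (R or D)) = False -> True = True
D xor (((not S and R) -> M) -> (not S -> (R or D))) = True xor True = False
Hence S1 is false.

S2: In symbols: M and (D nor (S nor (R xor not S)))

not S = not False = True
R xor not S = True xor True = False
S nor (R xor not S) = False nor False = True
D nor (S nor (R xor not S)) = True nor True = False
M and (D nor (S nor (R xor not S))) = False and False = False
Thus S2 is false.

S3: In symbols: (((D xor M) xor not S) nor (R -> not M)) nor (M -> R)

D xor M = True xor False = True
not S = not False = True
(D xor M) xor not S = True xor True = False
not M = not False = True
R -> not M = True -> True = True
((D xor M) xor not S) nor (R -> not M) = False nor True = False
M -> R = False -> True = True
(((D xor M) xor not S) nor (R -> not M)) nor (M -> R) = False nor True = False
Thus S3 is false.

Count: 0.

0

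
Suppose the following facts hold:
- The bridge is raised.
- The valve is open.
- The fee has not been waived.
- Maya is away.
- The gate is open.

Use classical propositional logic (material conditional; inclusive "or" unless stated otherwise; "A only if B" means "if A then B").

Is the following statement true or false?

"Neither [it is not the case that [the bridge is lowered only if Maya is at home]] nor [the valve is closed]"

True

Let P = "the bridge is raised" (T), S = "Maya is at home" (F), Q = "the valve is open" (T).
In symbols: ~(~P -> S) nor ~Q

~P = ~T = F
~P -> S = F -> F = T
~(~P -> S) = ~T = F
~Q = ~T = F
~(~P -> S) nor ~Q = F nor F = T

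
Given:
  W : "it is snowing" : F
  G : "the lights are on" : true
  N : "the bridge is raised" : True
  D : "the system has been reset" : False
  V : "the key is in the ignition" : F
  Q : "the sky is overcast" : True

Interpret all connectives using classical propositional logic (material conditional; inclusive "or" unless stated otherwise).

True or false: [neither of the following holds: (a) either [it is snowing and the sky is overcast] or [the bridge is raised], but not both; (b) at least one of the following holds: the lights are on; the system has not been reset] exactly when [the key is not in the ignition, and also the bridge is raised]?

Parsed as (((W and Q) xor N) nor (G or not D)) iff (not V and N)

W and Q = False and True = False
(W and Q) xor N = False xor True = True
not D = not False = True
G or not D = True or True = True
((W and Q) xor N) nor (G or not D) = True nor True = False
not V = not False = True
not V and N = True and True = True
(((W and Q) xor N) nor (G or not D)) iff (not V and N) = False iff True = False

The statement is false.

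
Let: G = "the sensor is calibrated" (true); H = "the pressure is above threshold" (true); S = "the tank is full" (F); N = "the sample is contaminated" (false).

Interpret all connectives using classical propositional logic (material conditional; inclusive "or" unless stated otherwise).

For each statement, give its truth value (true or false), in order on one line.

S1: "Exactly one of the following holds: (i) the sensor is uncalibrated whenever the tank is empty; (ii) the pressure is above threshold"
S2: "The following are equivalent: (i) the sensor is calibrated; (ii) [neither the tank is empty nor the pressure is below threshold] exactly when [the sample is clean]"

S1 true, S2 false

S1: This is (¬S → ¬G) ⊕ H.

¬S = ¬F = T
¬G = ¬T = F
¬S → ¬G = T → F = F
(¬S → ¬G) ⊕ H = F ⊕ T = T
So S1 is true.

S2: This is G ↔ ((¬S ↓ ¬H) ↔ ¬N).

¬S = ¬F = T
¬H = ¬T = F
¬S ↓ ¬H = T ↓ F = F
¬N = ¬F = T
(¬S ↓ ¬H) ↔ ¬N = F ↔ T = F
G ↔ ((¬S ↓ ¬H) ↔ ¬N) = T ↔ F = F
Hence S2 is false.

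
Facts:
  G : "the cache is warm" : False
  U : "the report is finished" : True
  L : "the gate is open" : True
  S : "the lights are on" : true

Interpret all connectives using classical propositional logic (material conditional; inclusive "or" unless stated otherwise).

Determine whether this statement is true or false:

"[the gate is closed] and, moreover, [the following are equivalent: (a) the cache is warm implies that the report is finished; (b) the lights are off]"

The statement is false.

Values: L=True, G=False, U=True, S=True.
In symbols: not L and ((G -> U) iff not S)

not L = not True = False
G -> U = False -> True = True
not S = not True = False
(G -> U) iff not S = True iff False = False
not L and ((G -> U) iff not S) = False and False = False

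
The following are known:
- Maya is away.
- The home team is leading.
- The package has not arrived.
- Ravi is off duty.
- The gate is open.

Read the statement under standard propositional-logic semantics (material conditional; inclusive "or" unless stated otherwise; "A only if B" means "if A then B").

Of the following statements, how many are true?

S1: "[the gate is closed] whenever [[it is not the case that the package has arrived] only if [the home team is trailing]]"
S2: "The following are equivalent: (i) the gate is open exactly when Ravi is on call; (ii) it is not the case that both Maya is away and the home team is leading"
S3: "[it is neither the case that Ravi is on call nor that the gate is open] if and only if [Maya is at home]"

Let R = "the package has arrived" (F), Q = "the home team is leading" (T), U = "the gate is open" (T), S = "Ravi is on call" (F), P = "Maya is at home" (F).

S1: This is (~R -> ~Q) -> ~U.

~R = ~F = T
~Q = ~T = F
~R -> ~Q = T -> F = F
~U = ~T = F
(~R -> ~Q) -> ~U = F -> F = T
Thus S1 is true.

S2: Formalization: (U <-> S) <-> (~P nand Q)

U <-> S = T <-> F = F
~P = ~F = T
~P nand Q = T nand T = F
(U <-> S) <-> (~P nand Q) = F <-> F = T
So S2 is true.

S3: This is (S nor U) <-> P.

S nor U = F nor T = F
(S nor U) <-> P = F <-> F = T
Hence S3 is true.

Count: 3.

3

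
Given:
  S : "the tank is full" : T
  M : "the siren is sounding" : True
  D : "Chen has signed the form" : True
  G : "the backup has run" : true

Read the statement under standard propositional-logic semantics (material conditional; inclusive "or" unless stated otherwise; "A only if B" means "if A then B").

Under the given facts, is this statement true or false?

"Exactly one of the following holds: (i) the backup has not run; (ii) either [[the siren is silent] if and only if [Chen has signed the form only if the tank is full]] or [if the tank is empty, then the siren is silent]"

Values: G=T, M=T, D=T, S=T.
Parsed as ¬G ⊕ ((¬M ↔ (D → S)) ∨ (¬S → ¬M))

¬G = ¬T = F
¬M = ¬T = F
D → S = T → T = T
¬M ↔ (D → S) = F ↔ T = F
¬S = ¬T = F
¬M = ¬T = F
¬S → ¬M = F → F = T
(¬M ↔ (D → S)) ∨ (¬S → ¬M) = F ∨ T = T
¬G ⊕ ((¬M ↔ (D → S)) ∨ (¬S → ¬M)) = F ⊕ T = T

true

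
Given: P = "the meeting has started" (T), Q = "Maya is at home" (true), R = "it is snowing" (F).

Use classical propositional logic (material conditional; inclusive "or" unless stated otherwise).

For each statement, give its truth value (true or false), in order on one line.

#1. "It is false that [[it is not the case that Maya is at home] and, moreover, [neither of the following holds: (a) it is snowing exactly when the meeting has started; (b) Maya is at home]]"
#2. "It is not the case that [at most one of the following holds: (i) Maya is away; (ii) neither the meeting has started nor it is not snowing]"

#1: Parsed as ~(~Q & ((R <-> P) nor Q))

~Q = ~T = F
R <-> P = F <-> T = F
(R <-> P) nor Q = F nor T = F
~Q & ((R <-> P) nor Q) = F & F = F
~(~Q & ((R <-> P) nor Q)) = ~F = T
Hence #1 is true.

#2: In symbols: ~(~Q nand (P nor ~R))

~Q = ~T = F
~R = ~F = T
P nor ~R = T nor T = F
~Q nand (P nor ~R) = F nand F = T
~(~Q nand (P nor ~R)) = ~T = F
So #2 is false.

#1 true; #2 false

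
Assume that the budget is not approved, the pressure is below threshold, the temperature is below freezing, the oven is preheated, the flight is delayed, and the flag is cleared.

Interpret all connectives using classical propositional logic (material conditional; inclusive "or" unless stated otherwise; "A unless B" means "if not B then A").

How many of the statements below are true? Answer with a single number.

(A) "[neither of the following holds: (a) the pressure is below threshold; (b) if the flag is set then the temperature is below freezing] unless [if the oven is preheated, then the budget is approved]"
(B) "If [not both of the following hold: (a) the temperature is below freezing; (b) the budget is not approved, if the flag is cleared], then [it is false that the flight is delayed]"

1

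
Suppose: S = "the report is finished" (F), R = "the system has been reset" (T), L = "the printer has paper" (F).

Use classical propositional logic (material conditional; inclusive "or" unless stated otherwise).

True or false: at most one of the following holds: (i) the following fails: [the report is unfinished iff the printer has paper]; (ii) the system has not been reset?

Values: S=F, L=F, R=T.
Formalization: ¬(¬S ↔ L) ↑ ¬R

¬S = ¬F = T
¬S ↔ L = T ↔ F = F
¬(¬S ↔ L) = ¬F = T
¬R = ¬T = F
¬(¬S ↔ L) ↑ ¬R = T ↑ F = T

true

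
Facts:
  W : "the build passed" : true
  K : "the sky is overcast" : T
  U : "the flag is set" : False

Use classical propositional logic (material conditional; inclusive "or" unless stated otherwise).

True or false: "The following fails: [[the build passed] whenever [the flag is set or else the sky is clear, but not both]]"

Parsed as not ((U xor not K) -> W)

not K = not True = False
U xor not K = False xor False = False
(U xor not K) -> W = False -> True = True
not ((U xor not K) -> W) = not True = False

False.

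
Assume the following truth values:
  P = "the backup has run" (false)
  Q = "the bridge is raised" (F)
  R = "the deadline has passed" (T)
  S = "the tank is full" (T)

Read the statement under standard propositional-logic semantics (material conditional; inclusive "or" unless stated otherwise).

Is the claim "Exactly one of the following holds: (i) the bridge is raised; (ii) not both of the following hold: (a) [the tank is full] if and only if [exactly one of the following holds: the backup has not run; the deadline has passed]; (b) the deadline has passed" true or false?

The statement is true.

This is Q xor ((S iff (not P xor R)) nand R).

not P = not False = True
not P xor R = True xor True = False
S iff (not P xor R) = True iff False = False
(S iff (not P xor R)) nand R = False nand True = True
Q xor ((S iff (not P xor R)) nand R) = False xor True = True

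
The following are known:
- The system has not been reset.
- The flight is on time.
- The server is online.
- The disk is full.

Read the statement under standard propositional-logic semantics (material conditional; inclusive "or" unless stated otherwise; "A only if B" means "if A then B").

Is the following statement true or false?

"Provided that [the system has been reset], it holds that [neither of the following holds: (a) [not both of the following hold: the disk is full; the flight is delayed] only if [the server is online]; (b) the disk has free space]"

True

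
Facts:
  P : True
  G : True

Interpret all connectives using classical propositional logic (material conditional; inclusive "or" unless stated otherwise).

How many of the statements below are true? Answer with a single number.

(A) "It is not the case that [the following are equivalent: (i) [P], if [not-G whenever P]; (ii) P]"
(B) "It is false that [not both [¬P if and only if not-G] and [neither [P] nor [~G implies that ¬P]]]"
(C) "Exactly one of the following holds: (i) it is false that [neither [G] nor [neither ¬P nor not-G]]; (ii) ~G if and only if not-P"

(A): In symbols: ¬(((P → ¬G) → P) ↔ P)

¬G = ¬T = F
P → ¬G = T → F = F
(P → ¬G) → P = F → T = T
((P → ¬G) → P) ↔ P = T ↔ T = T
¬(((P → ¬G) → P) ↔ P) = ¬T = F
Thus (A) is false.

(B): Parsed as ¬((¬P ↔ ¬G) ↑ (P ↓ (¬G → ¬P)))

¬P = ¬T = F
¬G = ¬T = F
¬P ↔ ¬G = F ↔ F = T
¬G = ¬T = F
¬P = ¬T = F
¬G → ¬P = F → F = T
P ↓ (¬G → ¬P) = T ↓ T = F
(¬P ↔ ¬G) ↑ (P ↓ (¬G → ¬P)) = T ↑ F = T
¬((¬P ↔ ¬G) ↑ (P ↓ (¬G → ¬P))) = ¬T = F
Thus (B) is false.

(C): This is ¬(G ↓ (¬P ↓ ¬G)) ⊕ (¬G ↔ ¬P).

¬P = ¬T = F
¬G = ¬T = F
¬P ↓ ¬G = F ↓ F = T
G ↓ (¬P ↓ ¬G) = T ↓ T = F
¬(G ↓ (¬P ↓ ¬G)) = ¬F = T
¬G = ¬T = F
¬P = ¬T = F
¬G ↔ ¬P = F ↔ F = T
¬(G ↓ (¬P ↓ ¬G)) ⊕ (¬G ↔ ¬P) = T ⊕ T = F
So (C) is false.

Count: 0.

0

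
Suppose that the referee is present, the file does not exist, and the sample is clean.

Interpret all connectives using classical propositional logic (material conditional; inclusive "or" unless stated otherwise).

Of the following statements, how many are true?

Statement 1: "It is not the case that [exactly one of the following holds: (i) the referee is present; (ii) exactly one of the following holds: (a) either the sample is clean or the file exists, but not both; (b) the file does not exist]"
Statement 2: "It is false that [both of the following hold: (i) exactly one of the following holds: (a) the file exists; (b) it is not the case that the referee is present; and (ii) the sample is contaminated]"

1

Let N = "the referee is present" (T), D = "the sample is contaminated" (F), V = "the file exists" (F).

Statement 1: In symbols: ¬(N ⊕ ((¬D ⊕ V) ⊕ ¬V))

¬D = ¬F = T
¬D ⊕ V = T ⊕ F = T
¬V = ¬F = T
(¬D ⊕ V) ⊕ ¬V = T ⊕ T = F
N ⊕ ((¬D ⊕ V) ⊕ ¬V) = T ⊕ F = T
¬(N ⊕ ((¬D ⊕ V) ⊕ ¬V)) = ¬T = F
Hence Statement 1 is false.

Statement 2: Parsed as ¬((V ⊕ ¬N) ∧ D)

¬N = ¬T = F
V ⊕ ¬N = F ⊕ F = F
(V ⊕ ¬N) ∧ D = F ∧ F = F
¬((V ⊕ ¬N) ∧ D) = ¬F = T
Hence Statement 2 is true.

True statements: 1.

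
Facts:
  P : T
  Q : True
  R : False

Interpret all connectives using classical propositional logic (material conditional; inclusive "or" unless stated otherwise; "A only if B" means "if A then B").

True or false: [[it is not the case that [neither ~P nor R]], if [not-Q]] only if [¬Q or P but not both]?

True.

This is (not Q -> not (not P nor R)) -> (not Q xor P).

not Q = not True = False
not P = not True = False
not P nor R = False nor False = True
not (not P nor R) = not True = False
not Q -> not (not P nor R) = False -> False = True
not Q = not True = False
not Q xor P = False xor True = True
(not Q -> not (not P nor R)) -> (not Q xor P) = True -> True = True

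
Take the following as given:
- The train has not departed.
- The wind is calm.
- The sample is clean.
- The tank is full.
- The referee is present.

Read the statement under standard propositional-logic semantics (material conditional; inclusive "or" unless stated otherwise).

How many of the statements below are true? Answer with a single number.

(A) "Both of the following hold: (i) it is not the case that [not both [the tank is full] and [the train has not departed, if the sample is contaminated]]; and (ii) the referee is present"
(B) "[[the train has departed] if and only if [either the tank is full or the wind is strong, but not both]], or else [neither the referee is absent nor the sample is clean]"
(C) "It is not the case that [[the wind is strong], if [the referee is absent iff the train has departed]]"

Let W = "the tank is full" (True), S = "the sample is contaminated" (False), M = "the train has departed" (False), D = "the referee is present" (True), H = "the wind is strong" (False).

(A): This is not (W nand (S -> not M)) and D.

not M = not False = True
S -> not M = False -> True = True
W nand (S -> not M) = True nand True = False
not (W nand (S -> not M)) = not False = True
not (W nand (S -> not M)) and D = True and True = True
Thus (A) is true.

(B): Parsed as (M iff (W xor H)) or (not D nor not S)

W xor H = True xor False = True
M iff (W xor H) = False iff True = False
not D = not True = False
not S = not False = True
not D nor not S = False nor True = False
(M iff (W xor H)) or (not D nor not S) = False or False = False
Hence (B) is false.

(C): Formalization: not ((not D iff M) -> H)

not D = not True = False
not D iff M = False iff False = True
(not D iff M) -> H = True -> False = False
not ((not D iff M) -> H) = not False = True
Hence (C) is true.

Count: 2.

2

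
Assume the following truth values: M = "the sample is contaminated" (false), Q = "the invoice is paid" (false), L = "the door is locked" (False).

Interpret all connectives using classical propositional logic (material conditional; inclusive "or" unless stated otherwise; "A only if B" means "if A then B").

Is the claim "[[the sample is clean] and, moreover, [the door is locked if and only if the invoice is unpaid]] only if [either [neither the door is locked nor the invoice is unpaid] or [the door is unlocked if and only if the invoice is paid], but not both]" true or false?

In symbols: (~M & (L <-> ~Q)) -> ((L nor ~Q) xor (~L <-> Q))

~M = ~F = T
~Q = ~F = T
L <-> ~Q = F <-> T = F
~M & (L <-> ~Q) = T & F = F
~Q = ~F = T
L nor ~Q = F nor T = F
~L = ~F = T
~L <-> Q = T <-> F = F
(L nor ~Q) xor (~L <-> Q) = F xor F = F
(~M & (L <-> ~Q)) -> ((L nor ~Q) xor (~L <-> Q)) = F -> F = T

The statement is true.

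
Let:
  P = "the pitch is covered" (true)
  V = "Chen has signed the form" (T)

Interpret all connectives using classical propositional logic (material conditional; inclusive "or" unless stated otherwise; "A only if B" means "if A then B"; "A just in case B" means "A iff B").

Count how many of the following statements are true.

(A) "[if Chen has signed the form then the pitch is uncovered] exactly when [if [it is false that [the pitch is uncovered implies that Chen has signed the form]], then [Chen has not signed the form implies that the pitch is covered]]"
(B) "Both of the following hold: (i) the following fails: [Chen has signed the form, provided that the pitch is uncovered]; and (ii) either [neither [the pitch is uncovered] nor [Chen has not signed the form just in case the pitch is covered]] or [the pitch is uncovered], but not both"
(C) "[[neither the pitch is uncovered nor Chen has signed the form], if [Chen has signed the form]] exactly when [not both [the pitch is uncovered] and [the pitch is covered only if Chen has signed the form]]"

0

(A): Parsed as (V -> not P) iff (not (not P -> V) -> (not V -> P))

not P = not True = False
V -> not P = True -> False = False
not P = not True = False
not P -> V = False -> True = True
not (not P -> V) = not True = False
not V = not True = False
not V -> P = False -> True = True
not (not P -> V) -> (not V -> P) = False -> True = True
(V -> not P) iff (not (not P -> V) -> (not V -> P)) = False iff True = False
So (A) is false.

(B): Parsed as not (not P -> V) and ((not P nor (not V iff P)) xor not P)

not P = not True = False
not P -> V = False -> True = True
not (not P -> V) = not True = False
not P = not True = False
not V = not True = False
not V iff P = False iff True = False
not P nor (not V iff P) = False nor False = True
not P = not True = False
(not P nor (not V iff P)) xor not P = True xor False = True
not (not P -> V) and ((not P nor (not V iff P)) xor not P) = False and True = False
Hence (B) is false.

(C): This is (V -> (not P nor V)) iff (not P nand (P -> V)).

not P = not True = False
not P nor V = False nor True = False
V -> (not P nor V) = True -> False = False
not P = not True = False
P -> V = True -> True = True
not P nand (P -> V) = False nand True = True
(V -> (not P nor V)) iff (not P nand (P -> V)) = False iff True = False
So (C) is false.

True statements: 0 (none).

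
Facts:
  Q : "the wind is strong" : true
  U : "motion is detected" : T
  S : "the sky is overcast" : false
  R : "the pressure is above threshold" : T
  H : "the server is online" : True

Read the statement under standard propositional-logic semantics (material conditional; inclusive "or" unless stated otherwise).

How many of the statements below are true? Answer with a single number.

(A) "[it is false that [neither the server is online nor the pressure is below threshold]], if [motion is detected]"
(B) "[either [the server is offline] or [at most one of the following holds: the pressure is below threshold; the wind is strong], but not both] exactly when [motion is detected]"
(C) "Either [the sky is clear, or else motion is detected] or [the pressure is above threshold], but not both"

(A): This is U → ¬(H ↓ ¬R).

¬R = ¬T = F
H ↓ ¬R = T ↓ F = F
¬(H ↓ ¬R) = ¬F = T
U → ¬(H ↓ ¬R) = T → T = T
Hence (A) is true.

(B): This is (¬H ⊕ (¬R ↑ Q)) ↔ U.

¬H = ¬T = F
¬R = ¬T = F
¬R ↑ Q = F ↑ T = T
¬H ⊕ (¬R ↑ Q) = F ⊕ T = T
(¬H ⊕ (¬R ↑ Q)) ↔ U = T ↔ T = T
Hence (B) is true.

(C): Formalization: (¬S ∨ U) ⊕ R

¬S = ¬F = T
¬S ∨ U = T ∨ T = T
(¬S ∨ U) ⊕ R = T ⊕ T = F
Thus (C) is false.

Count: 2.

2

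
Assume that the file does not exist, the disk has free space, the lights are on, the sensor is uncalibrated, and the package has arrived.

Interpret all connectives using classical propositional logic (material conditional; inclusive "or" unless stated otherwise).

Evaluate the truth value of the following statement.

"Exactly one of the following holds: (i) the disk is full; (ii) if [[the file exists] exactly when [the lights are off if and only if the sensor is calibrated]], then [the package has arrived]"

true

Let Q = "the disk is full" (False), P = "the file exists" (False), R = "the lights are on" (True), S = "the sensor is calibrated" (False), U = "the package has arrived" (True).
Parsed as Q xor ((P iff (not R iff S)) -> U)

not R = not True = False
not R iff S = False iff False = True
P iff (not R iff S) = False iff True = False
(P iff (not R iff S)) -> U = False -> True = True
Q xor ((P iff (not R iff S)) -> U) = False xor True = True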